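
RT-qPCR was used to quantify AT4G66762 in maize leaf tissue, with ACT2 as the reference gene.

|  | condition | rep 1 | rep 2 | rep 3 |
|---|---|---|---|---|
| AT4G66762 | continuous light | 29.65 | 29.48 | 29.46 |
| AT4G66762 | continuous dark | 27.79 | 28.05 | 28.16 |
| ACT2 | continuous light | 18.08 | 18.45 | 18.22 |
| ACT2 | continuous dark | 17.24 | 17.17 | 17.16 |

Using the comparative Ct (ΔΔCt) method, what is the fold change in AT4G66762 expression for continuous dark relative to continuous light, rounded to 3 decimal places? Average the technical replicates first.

1.385

Mean Ct: AT4G66762 continuous light 29.530; AT4G66762 continuous dark 28.000; ACT2 continuous light 18.250; ACT2 continuous dark 17.190
ΔCt(continuous light) = 29.530 − 18.250 = 11.280
ΔCt(continuous dark) = 28.000 − 17.190 = 10.810
ΔΔCt = 10.810 − 11.280 = -0.470
Fold change = 2^(−(-0.470)) = 2^0.470 = 1.3851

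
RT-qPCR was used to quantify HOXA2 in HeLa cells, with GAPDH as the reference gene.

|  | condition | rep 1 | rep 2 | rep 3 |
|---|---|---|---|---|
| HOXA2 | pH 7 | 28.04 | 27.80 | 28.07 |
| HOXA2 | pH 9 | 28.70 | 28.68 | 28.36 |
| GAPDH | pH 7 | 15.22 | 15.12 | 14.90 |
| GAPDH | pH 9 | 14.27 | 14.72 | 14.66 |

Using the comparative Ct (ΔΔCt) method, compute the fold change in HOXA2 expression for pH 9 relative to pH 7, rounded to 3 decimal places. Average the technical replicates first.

Mean Ct: HOXA2 pH 7 27.970; HOXA2 pH 9 28.580; GAPDH pH 7 15.080; GAPDH pH 9 14.550
ΔCt(pH 7) = 27.970 − 15.080 = 12.890
ΔCt(pH 9) = 28.580 − 14.550 = 14.030
ΔΔCt = 14.030 − 12.890 = 1.140
Fold change = 2^(−1.140) = 0.4538

0.454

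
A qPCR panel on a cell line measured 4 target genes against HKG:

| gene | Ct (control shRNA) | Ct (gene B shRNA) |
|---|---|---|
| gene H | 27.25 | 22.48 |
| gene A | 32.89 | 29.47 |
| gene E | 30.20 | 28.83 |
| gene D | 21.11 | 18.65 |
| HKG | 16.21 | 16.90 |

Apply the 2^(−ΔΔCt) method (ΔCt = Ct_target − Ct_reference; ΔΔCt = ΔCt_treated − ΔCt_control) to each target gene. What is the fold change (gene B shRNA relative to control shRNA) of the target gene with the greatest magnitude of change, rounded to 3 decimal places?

44.017

gene H: ΔΔCt = (22.48−16.90) − (27.25−16.21) = 5.58 − 11.04 = -5.46; fold change = 2^5.46 = 44.017
gene A: ΔΔCt = (29.47−16.90) − (32.89−16.21) = 12.57 − 16.68 = -4.11; fold change = 2^4.11 = 17.268
gene E: ΔΔCt = (28.83−16.90) − (30.20−16.21) = 11.93 − 13.99 = -2.06; fold change = 2^2.06 = 4.170
gene D: ΔΔCt = (18.65−16.90) − (21.11−16.21) = 1.75 − 4.90 = -3.15; fold change = 2^3.15 = 8.877
gene H has the largest |ΔΔCt| = 5.46.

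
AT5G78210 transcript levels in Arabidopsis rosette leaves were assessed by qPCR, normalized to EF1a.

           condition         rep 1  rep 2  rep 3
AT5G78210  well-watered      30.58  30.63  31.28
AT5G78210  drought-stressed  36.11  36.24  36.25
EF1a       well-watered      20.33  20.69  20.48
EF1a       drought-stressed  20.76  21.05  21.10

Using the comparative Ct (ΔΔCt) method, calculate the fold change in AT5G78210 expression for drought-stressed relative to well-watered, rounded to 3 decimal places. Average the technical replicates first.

0.033

Mean Ct: AT5G78210 well-watered 30.830; AT5G78210 drought-stressed 36.200; EF1a well-watered 20.500; EF1a drought-stressed 20.970
ΔCt(well-watered) = 30.830 − 20.500 = 10.330
ΔCt(drought-stressed) = 36.200 − 20.970 = 15.230
ΔΔCt = 15.230 − 10.330 = 4.900
Fold change = 2^(−4.900) = 0.0335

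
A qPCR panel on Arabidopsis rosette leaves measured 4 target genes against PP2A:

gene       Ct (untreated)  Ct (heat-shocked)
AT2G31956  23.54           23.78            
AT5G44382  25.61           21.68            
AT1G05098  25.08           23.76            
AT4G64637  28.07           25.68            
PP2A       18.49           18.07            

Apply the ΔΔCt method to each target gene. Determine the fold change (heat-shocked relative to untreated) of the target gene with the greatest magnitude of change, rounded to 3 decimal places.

11.392

AT2G31956: ΔΔCt = (23.78−18.07) − (23.54−18.49) = 5.71 − 5.05 = 0.66; fold change = 2^-0.66 = 0.633
AT5G44382: ΔΔCt = (21.68−18.07) − (25.61−18.49) = 3.61 − 7.12 = -3.51; fold change = 2^3.51 = 11.392
AT1G05098: ΔΔCt = (23.76−18.07) − (25.08−18.49) = 5.69 − 6.59 = -0.90; fold change = 2^0.90 = 1.866
AT4G64637: ΔΔCt = (25.68−18.07) − (28.07−18.49) = 7.61 − 9.58 = -1.97; fold change = 2^1.97 = 3.918
AT5G44382 has the largest |ΔΔCt| = 3.51.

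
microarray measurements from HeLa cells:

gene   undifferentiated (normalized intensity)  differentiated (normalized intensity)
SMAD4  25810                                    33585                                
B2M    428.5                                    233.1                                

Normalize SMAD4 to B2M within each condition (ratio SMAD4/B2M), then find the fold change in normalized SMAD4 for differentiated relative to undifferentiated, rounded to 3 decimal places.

2.392

SMAD4/B2M (undifferentiated) = 25810 / 428.5 = 60.233
SMAD4/B2M (differentiated) = 33585 / 233.1 = 144.08
Fold change = 144.08 / 60.233 = 2.3920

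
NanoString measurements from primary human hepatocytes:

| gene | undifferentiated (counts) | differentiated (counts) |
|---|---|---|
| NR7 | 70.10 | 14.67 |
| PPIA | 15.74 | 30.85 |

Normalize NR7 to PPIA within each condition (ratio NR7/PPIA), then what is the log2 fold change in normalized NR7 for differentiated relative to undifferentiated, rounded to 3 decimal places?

-3.227

NR7/PPIA (undifferentiated) = 70.10 / 15.74 = 4.4536
NR7/PPIA (differentiated) = 14.67 / 30.85 = 0.47553
Fold change = 0.47553 / 4.4536 = 0.1068
log2(0.1068) = -3.2274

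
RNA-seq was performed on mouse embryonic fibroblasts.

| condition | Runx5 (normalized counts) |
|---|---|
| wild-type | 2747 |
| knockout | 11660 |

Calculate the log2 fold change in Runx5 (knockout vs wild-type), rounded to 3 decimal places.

2.086

Fold change = 11660 / 2747 = 4.2446
log2(4.2446) = 2.0856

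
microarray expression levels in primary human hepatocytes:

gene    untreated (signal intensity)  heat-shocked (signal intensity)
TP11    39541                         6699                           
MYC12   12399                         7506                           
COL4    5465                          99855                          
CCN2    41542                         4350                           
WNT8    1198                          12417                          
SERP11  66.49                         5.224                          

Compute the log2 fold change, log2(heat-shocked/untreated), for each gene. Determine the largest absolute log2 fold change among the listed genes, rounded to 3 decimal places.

4.192

log2(6699/39541) = -2.561  (TP11)
log2(7506/12399) = -0.724  (MYC12)
log2(99855/5465) = 4.192  (COL4)
log2(4350/41542) = -3.255  (CCN2)
log2(12417/1198) = 3.374  (WNT8)
log2(5.224/66.49) = -3.670  (SERP11)
The largest magnitude belongs to COL4.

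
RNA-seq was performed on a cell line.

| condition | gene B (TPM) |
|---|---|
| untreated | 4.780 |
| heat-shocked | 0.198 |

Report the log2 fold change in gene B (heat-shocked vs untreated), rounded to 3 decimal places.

-4.593

Fold change = 0.198 / 4.780 = 0.0414
log2(0.0414) = -4.5934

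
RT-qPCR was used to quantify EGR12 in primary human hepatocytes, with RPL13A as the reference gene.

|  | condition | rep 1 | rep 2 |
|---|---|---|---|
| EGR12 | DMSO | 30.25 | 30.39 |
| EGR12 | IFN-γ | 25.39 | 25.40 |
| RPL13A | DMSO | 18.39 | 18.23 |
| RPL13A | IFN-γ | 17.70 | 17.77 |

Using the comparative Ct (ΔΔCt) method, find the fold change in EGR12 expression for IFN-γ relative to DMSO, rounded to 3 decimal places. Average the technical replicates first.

Mean Ct: EGR12 DMSO 30.320; EGR12 IFN-γ 25.395; RPL13A DMSO 18.310; RPL13A IFN-γ 17.735
ΔCt(DMSO) = 30.320 − 18.310 = 12.010
ΔCt(IFN-γ) = 25.395 − 17.735 = 7.660
ΔΔCt = 7.660 − 12.010 = -4.350
Fold change = 2^(−(-4.350)) = 2^4.350 = 20.3930

20.393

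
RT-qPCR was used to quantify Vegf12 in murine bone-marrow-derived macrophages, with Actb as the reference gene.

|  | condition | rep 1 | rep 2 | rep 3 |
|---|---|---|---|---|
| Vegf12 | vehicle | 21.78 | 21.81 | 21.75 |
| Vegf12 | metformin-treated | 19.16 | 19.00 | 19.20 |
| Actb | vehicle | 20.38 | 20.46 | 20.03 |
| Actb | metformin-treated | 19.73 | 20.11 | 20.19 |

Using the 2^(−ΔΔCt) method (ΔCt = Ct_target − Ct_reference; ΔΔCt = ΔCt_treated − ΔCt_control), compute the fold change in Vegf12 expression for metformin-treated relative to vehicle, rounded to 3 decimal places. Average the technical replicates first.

5.205

Mean Ct: Vegf12 vehicle 21.780; Vegf12 metformin-treated 19.120; Actb vehicle 20.290; Actb metformin-treated 20.010
ΔCt(vehicle) = 21.780 − 20.290 = 1.490
ΔCt(metformin-treated) = 19.120 − 20.010 = -0.890
ΔΔCt = -0.890 − 1.490 = -2.380
Fold change = 2^(−(-2.380)) = 2^2.380 = 5.2054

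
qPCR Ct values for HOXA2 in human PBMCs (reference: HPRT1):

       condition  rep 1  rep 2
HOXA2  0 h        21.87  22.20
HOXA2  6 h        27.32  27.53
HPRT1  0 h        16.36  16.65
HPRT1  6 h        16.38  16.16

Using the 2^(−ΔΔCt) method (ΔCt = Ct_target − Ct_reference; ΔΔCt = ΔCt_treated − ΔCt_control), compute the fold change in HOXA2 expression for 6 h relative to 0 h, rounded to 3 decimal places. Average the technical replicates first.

Mean Ct: HOXA2 0 h 22.035; HOXA2 6 h 27.425; HPRT1 0 h 16.505; HPRT1 6 h 16.270
ΔCt(0 h) = 22.035 − 16.505 = 5.530
ΔCt(6 h) = 27.425 − 16.270 = 11.155
ΔΔCt = 11.155 − 5.530 = 5.625
Fold change = 2^(−5.625) = 0.0203

0.020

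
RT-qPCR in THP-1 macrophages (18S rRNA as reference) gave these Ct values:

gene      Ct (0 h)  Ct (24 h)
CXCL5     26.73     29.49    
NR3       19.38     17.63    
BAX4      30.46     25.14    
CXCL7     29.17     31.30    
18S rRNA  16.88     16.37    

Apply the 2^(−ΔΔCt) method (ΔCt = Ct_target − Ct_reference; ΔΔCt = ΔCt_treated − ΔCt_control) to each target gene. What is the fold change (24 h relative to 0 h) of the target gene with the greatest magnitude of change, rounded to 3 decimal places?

28.051

CXCL5: ΔΔCt = (29.49−16.37) − (26.73−16.88) = 13.12 − 9.85 = 3.27; fold change = 2^-3.27 = 0.104
NR3: ΔΔCt = (17.63−16.37) − (19.38−16.88) = 1.26 − 2.50 = -1.24; fold change = 2^1.24 = 2.362
BAX4: ΔΔCt = (25.14−16.37) − (30.46−16.88) = 8.77 − 13.58 = -4.81; fold change = 2^4.81 = 28.051
CXCL7: ΔΔCt = (31.30−16.37) − (29.17−16.88) = 14.93 − 12.29 = 2.64; fold change = 2^-2.64 = 0.160
BAX4 has the largest |ΔΔCt| = 4.81.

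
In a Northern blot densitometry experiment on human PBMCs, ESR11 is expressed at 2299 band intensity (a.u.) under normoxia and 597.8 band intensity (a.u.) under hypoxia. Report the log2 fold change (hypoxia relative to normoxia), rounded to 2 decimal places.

-1.94

Fold change = 597.8 / 2299 = 0.2600
log2(0.2600) = -1.943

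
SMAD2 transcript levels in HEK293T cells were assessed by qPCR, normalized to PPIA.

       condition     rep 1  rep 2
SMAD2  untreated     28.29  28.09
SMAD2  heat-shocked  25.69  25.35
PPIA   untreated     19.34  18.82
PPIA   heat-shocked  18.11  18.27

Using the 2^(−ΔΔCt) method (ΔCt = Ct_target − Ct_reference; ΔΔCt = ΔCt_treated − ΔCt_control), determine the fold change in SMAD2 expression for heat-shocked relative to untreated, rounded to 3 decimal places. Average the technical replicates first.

3.434

Mean Ct: SMAD2 untreated 28.190; SMAD2 heat-shocked 25.520; PPIA untreated 19.080; PPIA heat-shocked 18.190
ΔCt(untreated) = 28.190 − 19.080 = 9.110
ΔCt(heat-shocked) = 25.520 − 18.190 = 7.330
ΔΔCt = 7.330 − 9.110 = -1.780
Fold change = 2^(−(-1.780)) = 2^1.780 = 3.4343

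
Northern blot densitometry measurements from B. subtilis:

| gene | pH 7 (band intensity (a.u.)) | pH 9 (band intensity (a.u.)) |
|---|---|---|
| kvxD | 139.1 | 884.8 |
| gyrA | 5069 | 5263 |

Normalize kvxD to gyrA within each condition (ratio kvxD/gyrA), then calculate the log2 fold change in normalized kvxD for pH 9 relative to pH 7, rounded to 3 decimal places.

2.615

kvxD/gyrA (pH 7) = 139.1 / 5069 = 0.027441
kvxD/gyrA (pH 9) = 884.8 / 5263 = 0.16812
Fold change = 0.16812 / 0.027441 = 6.1264
log2(6.1264) = 2.6150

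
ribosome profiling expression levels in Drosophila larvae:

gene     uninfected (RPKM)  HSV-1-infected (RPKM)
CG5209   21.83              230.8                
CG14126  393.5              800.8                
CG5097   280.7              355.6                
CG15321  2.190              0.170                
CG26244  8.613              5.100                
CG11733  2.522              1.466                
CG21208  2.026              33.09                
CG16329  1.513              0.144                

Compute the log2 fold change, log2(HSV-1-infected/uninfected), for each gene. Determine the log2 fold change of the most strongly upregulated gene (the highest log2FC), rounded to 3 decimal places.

4.030

log2(230.8/21.83) = 3.402  (CG5209)
log2(800.8/393.5) = 1.025  (CG14126)
log2(355.6/280.7) = 0.341  (CG5097)
log2(0.170/2.190) = -3.687  (CG15321)
log2(5.100/8.613) = -0.756  (CG26244)
log2(1.466/2.522) = -0.783  (CG11733)
log2(33.09/2.026) = 4.030  (CG21208)
log2(0.144/1.513) = -3.393  (CG16329)
CG21208 is most strongly upregulated.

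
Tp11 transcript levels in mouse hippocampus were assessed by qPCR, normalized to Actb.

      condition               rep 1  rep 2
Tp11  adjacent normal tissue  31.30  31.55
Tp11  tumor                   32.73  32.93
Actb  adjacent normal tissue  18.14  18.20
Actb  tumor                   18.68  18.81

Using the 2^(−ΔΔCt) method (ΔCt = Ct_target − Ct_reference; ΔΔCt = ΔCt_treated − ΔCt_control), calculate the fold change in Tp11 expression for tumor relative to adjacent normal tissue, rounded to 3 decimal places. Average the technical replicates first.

0.563

Mean Ct: Tp11 adjacent normal tissue 31.425; Tp11 tumor 32.830; Actb adjacent normal tissue 18.170; Actb tumor 18.745
ΔCt(adjacent normal tissue) = 31.425 − 18.170 = 13.255
ΔCt(tumor) = 32.830 − 18.745 = 14.085
ΔΔCt = 14.085 − 13.255 = 0.830
Fold change = 2^(−0.830) = 0.5625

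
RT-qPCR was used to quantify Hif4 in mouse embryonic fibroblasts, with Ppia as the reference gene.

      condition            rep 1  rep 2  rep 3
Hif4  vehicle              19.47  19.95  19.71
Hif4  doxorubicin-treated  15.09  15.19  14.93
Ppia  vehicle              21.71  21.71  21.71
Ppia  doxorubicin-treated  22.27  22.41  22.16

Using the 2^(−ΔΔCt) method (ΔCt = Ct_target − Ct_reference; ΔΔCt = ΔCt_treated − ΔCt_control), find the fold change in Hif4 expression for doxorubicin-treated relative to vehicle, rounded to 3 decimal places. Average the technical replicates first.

Mean Ct: Hif4 vehicle 19.710; Hif4 doxorubicin-treated 15.070; Ppia vehicle 21.710; Ppia doxorubicin-treated 22.280
ΔCt(vehicle) = 19.710 − 21.710 = -2.000
ΔCt(doxorubicin-treated) = 15.070 − 22.280 = -7.210
ΔΔCt = -7.210 − (-2.000) = -5.210
Fold change = 2^(−(-5.210)) = 2^5.210 = 37.0140

37.014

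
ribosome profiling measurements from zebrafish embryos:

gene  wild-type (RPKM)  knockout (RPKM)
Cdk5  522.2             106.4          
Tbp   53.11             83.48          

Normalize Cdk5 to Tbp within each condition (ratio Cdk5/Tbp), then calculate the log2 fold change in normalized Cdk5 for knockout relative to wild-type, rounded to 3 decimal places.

Cdk5/Tbp (wild-type) = 522.2 / 53.11 = 9.8324
Cdk5/Tbp (knockout) = 106.4 / 83.48 = 1.2746
Fold change = 1.2746 / 9.8324 = 0.1296
log2(0.1296) = -2.9476

-2.948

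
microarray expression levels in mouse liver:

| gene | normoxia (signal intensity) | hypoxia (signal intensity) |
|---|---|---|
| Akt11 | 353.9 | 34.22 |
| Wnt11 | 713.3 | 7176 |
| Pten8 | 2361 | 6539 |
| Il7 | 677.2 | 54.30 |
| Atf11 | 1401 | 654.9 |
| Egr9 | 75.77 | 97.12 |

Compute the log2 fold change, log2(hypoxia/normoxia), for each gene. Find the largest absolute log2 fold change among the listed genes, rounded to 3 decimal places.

3.641

log2(34.22/353.9) = -3.370  (Akt11)
log2(7176/713.3) = 3.331  (Wnt11)
log2(6539/2361) = 1.470  (Pten8)
log2(54.30/677.2) = -3.641  (Il7)
log2(654.9/1401) = -1.097  (Atf11)
log2(97.12/75.77) = 0.358  (Egr9)
The largest magnitude belongs to Il7.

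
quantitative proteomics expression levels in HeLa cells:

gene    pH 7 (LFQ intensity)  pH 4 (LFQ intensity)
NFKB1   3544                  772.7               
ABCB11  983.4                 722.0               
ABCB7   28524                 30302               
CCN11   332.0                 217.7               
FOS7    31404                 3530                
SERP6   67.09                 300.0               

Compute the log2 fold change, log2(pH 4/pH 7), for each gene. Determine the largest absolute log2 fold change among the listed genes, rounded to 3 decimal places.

log2(772.7/3544) = -2.197  (NFKB1)
log2(722.0/983.4) = -0.446  (ABCB11)
log2(30302/28524) = 0.087  (ABCB7)
log2(217.7/332.0) = -0.609  (CCN11)
log2(3530/31404) = -3.153  (FOS7)
log2(300.0/67.09) = 2.161  (SERP6)
The largest magnitude belongs to FOS7.

3.153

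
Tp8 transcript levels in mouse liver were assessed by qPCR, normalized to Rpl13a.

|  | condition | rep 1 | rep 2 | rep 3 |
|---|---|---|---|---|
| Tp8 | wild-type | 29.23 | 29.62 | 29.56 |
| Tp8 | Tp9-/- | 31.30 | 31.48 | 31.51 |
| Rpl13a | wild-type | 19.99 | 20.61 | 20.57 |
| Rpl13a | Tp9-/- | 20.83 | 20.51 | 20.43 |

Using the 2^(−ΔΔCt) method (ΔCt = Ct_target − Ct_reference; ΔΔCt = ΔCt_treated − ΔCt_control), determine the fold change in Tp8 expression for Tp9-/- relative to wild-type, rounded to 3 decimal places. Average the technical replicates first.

Mean Ct: Tp8 wild-type 29.470; Tp8 Tp9-/- 31.430; Rpl13a wild-type 20.390; Rpl13a Tp9-/- 20.590
ΔCt(wild-type) = 29.470 − 20.390 = 9.080
ΔCt(Tp9-/-) = 31.430 − 20.590 = 10.840
ΔΔCt = 10.840 − 9.080 = 1.760
Fold change = 2^(−1.760) = 0.2952

0.295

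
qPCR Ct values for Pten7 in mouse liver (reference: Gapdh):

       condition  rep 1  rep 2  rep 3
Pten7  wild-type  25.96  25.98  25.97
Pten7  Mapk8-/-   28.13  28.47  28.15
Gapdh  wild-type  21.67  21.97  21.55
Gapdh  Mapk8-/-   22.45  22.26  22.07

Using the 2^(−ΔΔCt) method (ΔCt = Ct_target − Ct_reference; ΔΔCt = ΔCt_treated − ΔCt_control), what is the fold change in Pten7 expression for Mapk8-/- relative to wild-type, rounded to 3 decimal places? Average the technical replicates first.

Mean Ct: Pten7 wild-type 25.970; Pten7 Mapk8-/- 28.250; Gapdh wild-type 21.730; Gapdh Mapk8-/- 22.260
ΔCt(wild-type) = 25.970 − 21.730 = 4.240
ΔCt(Mapk8-/-) = 28.250 − 22.260 = 5.990
ΔΔCt = 5.990 − 4.240 = 1.750
Fold change = 2^(−1.750) = 0.2973

0.297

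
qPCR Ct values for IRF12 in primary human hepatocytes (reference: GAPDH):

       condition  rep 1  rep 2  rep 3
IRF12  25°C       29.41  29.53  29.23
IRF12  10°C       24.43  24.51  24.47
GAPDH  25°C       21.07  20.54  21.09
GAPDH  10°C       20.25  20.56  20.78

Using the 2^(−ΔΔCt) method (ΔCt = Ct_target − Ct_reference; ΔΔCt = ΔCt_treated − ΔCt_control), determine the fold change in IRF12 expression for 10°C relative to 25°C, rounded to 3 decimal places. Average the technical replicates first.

Mean Ct: IRF12 25°C 29.390; IRF12 10°C 24.470; GAPDH 25°C 20.900; GAPDH 10°C 20.530
ΔCt(25°C) = 29.390 − 20.900 = 8.490
ΔCt(10°C) = 24.470 − 20.530 = 3.940
ΔΔCt = 3.940 − 8.490 = -4.550
Fold change = 2^(−(-4.550)) = 2^4.550 = 23.4254

23.425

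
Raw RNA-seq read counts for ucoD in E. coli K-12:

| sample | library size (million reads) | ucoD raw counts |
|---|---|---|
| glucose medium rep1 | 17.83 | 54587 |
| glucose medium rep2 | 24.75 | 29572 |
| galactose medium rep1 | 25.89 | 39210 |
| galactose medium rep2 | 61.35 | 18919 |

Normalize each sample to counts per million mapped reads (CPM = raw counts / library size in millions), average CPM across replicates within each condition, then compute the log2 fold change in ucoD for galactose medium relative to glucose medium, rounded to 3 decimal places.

-1.223

CPM(glucose medium rep1) = 54587 / 17.83 = 3061.5255
CPM(glucose medium rep2) = 29572 / 24.75 = 1194.8283
CPM(galactose medium rep1) = 39210 / 25.89 = 1514.4844
CPM(galactose medium rep2) = 18919 / 61.35 = 308.3782
mean CPM(glucose medium) = 2128.1769; mean CPM(galactose medium) = 911.4313
Fold change = 911.4313 / 2128.1769 = 0.42827
log2(0.42827) = -1.2234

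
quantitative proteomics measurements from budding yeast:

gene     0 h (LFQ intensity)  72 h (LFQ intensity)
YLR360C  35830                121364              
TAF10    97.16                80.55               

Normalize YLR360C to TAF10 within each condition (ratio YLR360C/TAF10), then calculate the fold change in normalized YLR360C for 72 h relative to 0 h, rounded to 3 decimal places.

YLR360C/TAF10 (0 h) = 35830 / 97.16 = 368.77
YLR360C/TAF10 (72 h) = 121364 / 80.55 = 1506.7
Fold change = 1506.7 / 368.77 = 4.0857

4.086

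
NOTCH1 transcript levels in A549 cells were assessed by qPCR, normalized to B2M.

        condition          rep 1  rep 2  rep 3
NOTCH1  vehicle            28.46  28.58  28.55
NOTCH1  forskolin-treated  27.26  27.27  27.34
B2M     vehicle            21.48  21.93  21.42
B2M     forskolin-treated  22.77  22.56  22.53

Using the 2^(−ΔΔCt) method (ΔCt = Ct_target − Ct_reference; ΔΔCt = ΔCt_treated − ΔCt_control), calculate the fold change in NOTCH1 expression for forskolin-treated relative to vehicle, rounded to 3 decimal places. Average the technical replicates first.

Mean Ct: NOTCH1 vehicle 28.530; NOTCH1 forskolin-treated 27.290; B2M vehicle 21.610; B2M forskolin-treated 22.620
ΔCt(vehicle) = 28.530 − 21.610 = 6.920
ΔCt(forskolin-treated) = 27.290 − 22.620 = 4.670
ΔΔCt = 4.670 − 6.920 = -2.250
Fold change = 2^(−(-2.250)) = 2^2.250 = 4.7568

4.757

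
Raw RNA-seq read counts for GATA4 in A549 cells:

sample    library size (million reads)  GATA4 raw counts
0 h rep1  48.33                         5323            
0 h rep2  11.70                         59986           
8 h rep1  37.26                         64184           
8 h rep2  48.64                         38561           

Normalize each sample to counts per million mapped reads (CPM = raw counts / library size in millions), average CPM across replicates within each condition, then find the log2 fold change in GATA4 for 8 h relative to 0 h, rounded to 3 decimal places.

-1.058

CPM(0 h rep1) = 5323 / 48.33 = 110.1386
CPM(0 h rep2) = 59986 / 11.70 = 5127.0085
CPM(8 h rep1) = 64184 / 37.26 = 1722.5980
CPM(8 h rep2) = 38561 / 48.64 = 792.7837
mean CPM(0 h) = 2618.5736; mean CPM(8 h) = 1257.6908
Fold change = 1257.6908 / 2618.5736 = 0.48030
log2(0.48030) = -1.0580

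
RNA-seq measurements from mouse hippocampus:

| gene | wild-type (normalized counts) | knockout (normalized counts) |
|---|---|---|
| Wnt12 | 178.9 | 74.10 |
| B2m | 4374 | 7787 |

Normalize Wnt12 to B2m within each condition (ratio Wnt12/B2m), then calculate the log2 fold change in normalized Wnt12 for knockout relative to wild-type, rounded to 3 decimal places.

-2.104

Wnt12/B2m (wild-type) = 178.9 / 4374 = 0.040901
Wnt12/B2m (knockout) = 74.10 / 7787 = 0.0095159
Fold change = 0.0095159 / 0.040901 = 0.2327
log2(0.2327) = -2.1037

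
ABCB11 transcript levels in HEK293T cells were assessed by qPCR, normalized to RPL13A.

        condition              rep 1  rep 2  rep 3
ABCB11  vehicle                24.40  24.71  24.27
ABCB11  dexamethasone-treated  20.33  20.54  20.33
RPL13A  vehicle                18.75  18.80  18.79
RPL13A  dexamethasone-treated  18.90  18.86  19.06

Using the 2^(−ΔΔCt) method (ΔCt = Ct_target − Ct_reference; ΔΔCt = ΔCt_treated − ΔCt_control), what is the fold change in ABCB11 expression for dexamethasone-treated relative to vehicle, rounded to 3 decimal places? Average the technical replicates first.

Mean Ct: ABCB11 vehicle 24.460; ABCB11 dexamethasone-treated 20.400; RPL13A vehicle 18.780; RPL13A dexamethasone-treated 18.940
ΔCt(vehicle) = 24.460 − 18.780 = 5.680
ΔCt(dexamethasone-treated) = 20.400 − 18.940 = 1.460
ΔΔCt = 1.460 − 5.680 = -4.220
Fold change = 2^(−(-4.220)) = 2^4.220 = 18.6357

18.636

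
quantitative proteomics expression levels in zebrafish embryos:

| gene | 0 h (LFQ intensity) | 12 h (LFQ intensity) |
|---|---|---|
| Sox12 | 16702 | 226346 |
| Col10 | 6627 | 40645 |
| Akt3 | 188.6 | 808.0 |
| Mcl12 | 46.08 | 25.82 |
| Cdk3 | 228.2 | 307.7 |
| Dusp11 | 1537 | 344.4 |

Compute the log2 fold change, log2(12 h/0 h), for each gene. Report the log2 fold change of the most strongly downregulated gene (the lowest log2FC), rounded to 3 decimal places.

-2.158

log2(226346/16702) = 3.760  (Sox12)
log2(40645/6627) = 2.617  (Col10)
log2(808.0/188.6) = 2.099  (Akt3)
log2(25.82/46.08) = -0.836  (Mcl12)
log2(307.7/228.2) = 0.431  (Cdk3)
log2(344.4/1537) = -2.158  (Dusp11)
Dusp11 is most strongly downregulated.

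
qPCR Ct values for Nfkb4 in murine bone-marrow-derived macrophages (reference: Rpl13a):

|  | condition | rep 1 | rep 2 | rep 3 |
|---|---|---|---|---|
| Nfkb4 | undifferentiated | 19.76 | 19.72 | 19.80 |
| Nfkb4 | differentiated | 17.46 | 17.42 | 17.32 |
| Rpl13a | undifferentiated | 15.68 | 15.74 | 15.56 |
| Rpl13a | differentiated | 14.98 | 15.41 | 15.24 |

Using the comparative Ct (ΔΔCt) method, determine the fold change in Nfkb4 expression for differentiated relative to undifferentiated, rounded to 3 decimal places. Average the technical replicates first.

3.758

Mean Ct: Nfkb4 undifferentiated 19.760; Nfkb4 differentiated 17.400; Rpl13a undifferentiated 15.660; Rpl13a differentiated 15.210
ΔCt(undifferentiated) = 19.760 − 15.660 = 4.100
ΔCt(differentiated) = 17.400 − 15.210 = 2.190
ΔΔCt = 2.190 − 4.100 = -1.910
Fold change = 2^(−(-1.910)) = 2^1.910 = 3.7581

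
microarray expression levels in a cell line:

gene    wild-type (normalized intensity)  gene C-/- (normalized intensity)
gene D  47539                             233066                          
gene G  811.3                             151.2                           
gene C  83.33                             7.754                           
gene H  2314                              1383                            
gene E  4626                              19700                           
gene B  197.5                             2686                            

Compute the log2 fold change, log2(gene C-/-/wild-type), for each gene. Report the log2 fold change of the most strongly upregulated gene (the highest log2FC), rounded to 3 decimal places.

log2(233066/47539) = 2.294  (gene D)
log2(151.2/811.3) = -2.424  (gene G)
log2(7.754/83.33) = -3.426  (gene C)
log2(1383/2314) = -0.743  (gene H)
log2(19700/4626) = 2.090  (gene E)
log2(2686/197.5) = 3.766  (gene B)
gene B is most strongly upregulated.

3.766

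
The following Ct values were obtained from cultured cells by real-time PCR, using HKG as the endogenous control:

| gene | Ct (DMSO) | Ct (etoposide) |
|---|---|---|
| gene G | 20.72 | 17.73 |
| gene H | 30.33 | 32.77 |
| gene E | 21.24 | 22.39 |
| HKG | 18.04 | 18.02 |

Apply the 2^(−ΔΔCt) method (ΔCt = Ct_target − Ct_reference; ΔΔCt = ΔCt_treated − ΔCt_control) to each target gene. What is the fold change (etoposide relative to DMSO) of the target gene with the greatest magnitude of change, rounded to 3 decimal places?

7.835

gene G: ΔΔCt = (17.73−18.02) − (20.72−18.04) = -0.29 − 2.68 = -2.97; fold change = 2^2.97 = 7.835
gene H: ΔΔCt = (32.77−18.02) − (30.33−18.04) = 14.75 − 12.29 = 2.46; fold change = 2^-2.46 = 0.182
gene E: ΔΔCt = (22.39−18.02) − (21.24−18.04) = 4.37 − 3.20 = 1.17; fold change = 2^-1.17 = 0.444
gene G has the largest |ΔΔCt| = 2.97.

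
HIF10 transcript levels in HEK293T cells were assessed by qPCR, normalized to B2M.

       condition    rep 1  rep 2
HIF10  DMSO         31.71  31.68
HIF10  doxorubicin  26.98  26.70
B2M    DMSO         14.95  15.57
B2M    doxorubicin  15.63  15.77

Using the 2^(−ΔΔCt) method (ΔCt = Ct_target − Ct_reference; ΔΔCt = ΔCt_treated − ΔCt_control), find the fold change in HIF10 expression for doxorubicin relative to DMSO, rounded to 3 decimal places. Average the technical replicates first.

Mean Ct: HIF10 DMSO 31.695; HIF10 doxorubicin 26.840; B2M DMSO 15.260; B2M doxorubicin 15.700
ΔCt(DMSO) = 31.695 − 15.260 = 16.435
ΔCt(doxorubicin) = 26.840 − 15.700 = 11.140
ΔΔCt = 11.140 − 16.435 = -5.295
Fold change = 2^(−(-5.295)) = 2^5.295 = 39.2603

39.260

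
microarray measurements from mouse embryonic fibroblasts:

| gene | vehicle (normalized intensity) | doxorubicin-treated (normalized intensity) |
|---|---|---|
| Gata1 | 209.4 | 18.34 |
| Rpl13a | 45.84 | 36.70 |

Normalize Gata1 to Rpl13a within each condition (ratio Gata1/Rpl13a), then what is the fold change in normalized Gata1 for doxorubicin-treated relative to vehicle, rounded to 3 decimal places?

0.109

Gata1/Rpl13a (vehicle) = 209.4 / 45.84 = 4.5681
Gata1/Rpl13a (doxorubicin-treated) = 18.34 / 36.70 = 0.49973
Fold change = 0.49973 / 4.5681 = 0.1094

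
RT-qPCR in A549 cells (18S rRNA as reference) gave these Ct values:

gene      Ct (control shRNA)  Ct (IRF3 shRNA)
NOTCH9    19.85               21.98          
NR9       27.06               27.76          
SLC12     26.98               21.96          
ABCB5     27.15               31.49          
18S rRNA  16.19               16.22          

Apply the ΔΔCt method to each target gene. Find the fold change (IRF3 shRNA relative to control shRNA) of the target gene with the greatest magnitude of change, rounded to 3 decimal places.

NOTCH9: ΔΔCt = (21.98−16.22) − (19.85−16.19) = 5.76 − 3.66 = 2.10; fold change = 2^-2.10 = 0.233
NR9: ΔΔCt = (27.76−16.22) − (27.06−16.19) = 11.54 − 10.87 = 0.67; fold change = 2^-0.67 = 0.629
SLC12: ΔΔCt = (21.96−16.22) − (26.98−16.19) = 5.74 − 10.79 = -5.05; fold change = 2^5.05 = 33.128
ABCB5: ΔΔCt = (31.49−16.22) − (27.15−16.19) = 15.27 − 10.96 = 4.31; fold change = 2^-4.31 = 0.050
SLC12 has the largest |ΔΔCt| = 5.05.

33.128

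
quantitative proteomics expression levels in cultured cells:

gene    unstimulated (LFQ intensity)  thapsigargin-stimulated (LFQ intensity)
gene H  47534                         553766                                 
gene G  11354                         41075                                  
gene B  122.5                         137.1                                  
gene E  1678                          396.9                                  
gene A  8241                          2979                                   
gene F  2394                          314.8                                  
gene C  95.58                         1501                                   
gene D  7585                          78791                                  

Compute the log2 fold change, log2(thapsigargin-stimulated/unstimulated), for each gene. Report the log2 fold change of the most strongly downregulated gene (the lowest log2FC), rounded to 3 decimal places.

log2(553766/47534) = 3.542  (gene H)
log2(41075/11354) = 1.855  (gene G)
log2(137.1/122.5) = 0.162  (gene B)
log2(396.9/1678) = -2.080  (gene E)
log2(2979/8241) = -1.468  (gene A)
log2(314.8/2394) = -2.927  (gene F)
log2(1501/95.58) = 3.973  (gene C)
log2(78791/7585) = 3.377  (gene D)
gene F is most strongly downregulated.

-2.927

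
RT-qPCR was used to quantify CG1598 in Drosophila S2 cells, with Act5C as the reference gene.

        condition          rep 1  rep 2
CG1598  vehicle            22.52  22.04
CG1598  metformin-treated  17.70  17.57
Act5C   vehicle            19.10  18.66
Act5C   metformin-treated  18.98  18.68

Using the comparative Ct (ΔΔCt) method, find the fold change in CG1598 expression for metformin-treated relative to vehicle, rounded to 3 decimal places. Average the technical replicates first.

24.168

Mean Ct: CG1598 vehicle 22.280; CG1598 metformin-treated 17.635; Act5C vehicle 18.880; Act5C metformin-treated 18.830
ΔCt(vehicle) = 22.280 − 18.880 = 3.400
ΔCt(metformin-treated) = 17.635 − 18.830 = -1.195
ΔΔCt = -1.195 − 3.400 = -4.595
Fold change = 2^(−(-4.595)) = 2^4.595 = 24.1676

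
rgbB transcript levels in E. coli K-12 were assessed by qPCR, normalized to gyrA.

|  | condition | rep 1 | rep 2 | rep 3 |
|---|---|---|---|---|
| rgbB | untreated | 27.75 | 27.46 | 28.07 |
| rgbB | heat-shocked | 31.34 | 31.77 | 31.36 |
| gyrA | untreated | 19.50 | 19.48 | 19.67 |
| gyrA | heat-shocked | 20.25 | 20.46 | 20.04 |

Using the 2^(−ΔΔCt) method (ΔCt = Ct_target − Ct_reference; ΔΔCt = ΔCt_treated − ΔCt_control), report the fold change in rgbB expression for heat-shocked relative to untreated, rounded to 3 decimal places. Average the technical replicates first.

Mean Ct: rgbB untreated 27.760; rgbB heat-shocked 31.490; gyrA untreated 19.550; gyrA heat-shocked 20.250
ΔCt(untreated) = 27.760 − 19.550 = 8.210
ΔCt(heat-shocked) = 31.490 − 20.250 = 11.240
ΔΔCt = 11.240 − 8.210 = 3.030
Fold change = 2^(−3.030) = 0.1224

0.122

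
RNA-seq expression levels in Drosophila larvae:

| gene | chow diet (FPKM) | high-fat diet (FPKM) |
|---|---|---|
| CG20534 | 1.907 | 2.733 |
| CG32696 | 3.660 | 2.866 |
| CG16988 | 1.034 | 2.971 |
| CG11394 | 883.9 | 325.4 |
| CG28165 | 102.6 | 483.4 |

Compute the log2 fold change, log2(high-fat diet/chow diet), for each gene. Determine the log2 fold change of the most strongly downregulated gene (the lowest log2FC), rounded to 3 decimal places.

-1.442

log2(2.733/1.907) = 0.519  (CG20534)
log2(2.866/3.660) = -0.353  (CG32696)
log2(2.971/1.034) = 1.523  (CG16988)
log2(325.4/883.9) = -1.442  (CG11394)
log2(483.4/102.6) = 2.236  (CG28165)
CG11394 is most strongly downregulated.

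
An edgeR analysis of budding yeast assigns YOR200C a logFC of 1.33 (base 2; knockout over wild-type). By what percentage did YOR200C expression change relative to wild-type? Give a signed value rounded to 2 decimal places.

Fold change = 2^(1.33) = 2.5140
Percent change = (FC − 1) × 100% = (2.5140 − 1) × 100 = 151.40%

151.40%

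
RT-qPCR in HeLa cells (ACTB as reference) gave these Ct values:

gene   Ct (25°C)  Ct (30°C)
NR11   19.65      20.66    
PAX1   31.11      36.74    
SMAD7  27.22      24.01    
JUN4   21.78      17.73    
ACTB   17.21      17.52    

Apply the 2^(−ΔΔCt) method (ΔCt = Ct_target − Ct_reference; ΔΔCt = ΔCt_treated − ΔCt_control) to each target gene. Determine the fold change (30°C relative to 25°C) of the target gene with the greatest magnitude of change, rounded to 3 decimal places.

NR11: ΔΔCt = (20.66−17.52) − (19.65−17.21) = 3.14 − 2.44 = 0.70; fold change = 2^-0.70 = 0.616
PAX1: ΔΔCt = (36.74−17.52) − (31.11−17.21) = 19.22 − 13.90 = 5.32; fold change = 2^-5.32 = 0.025
SMAD7: ΔΔCt = (24.01−17.52) − (27.22−17.21) = 6.49 − 10.01 = -3.52; fold change = 2^3.52 = 11.472
JUN4: ΔΔCt = (17.73−17.52) − (21.78−17.21) = 0.21 − 4.57 = -4.36; fold change = 2^4.36 = 20.535
PAX1 has the largest |ΔΔCt| = 5.32.

0.025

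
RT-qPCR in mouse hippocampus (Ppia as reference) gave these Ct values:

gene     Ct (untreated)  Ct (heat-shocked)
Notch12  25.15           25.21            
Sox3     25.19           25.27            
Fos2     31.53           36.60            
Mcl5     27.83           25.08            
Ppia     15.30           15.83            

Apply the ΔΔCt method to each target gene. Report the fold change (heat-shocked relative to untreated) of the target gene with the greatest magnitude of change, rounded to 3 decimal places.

Notch12: ΔΔCt = (25.21−15.83) − (25.15−15.30) = 9.38 − 9.85 = -0.47; fold change = 2^0.47 = 1.385
Sox3: ΔΔCt = (25.27−15.83) − (25.19−15.30) = 9.44 − 9.89 = -0.45; fold change = 2^0.45 = 1.366
Fos2: ΔΔCt = (36.60−15.83) − (31.53−15.30) = 20.77 − 16.23 = 4.54; fold change = 2^-4.54 = 0.043
Mcl5: ΔΔCt = (25.08−15.83) − (27.83−15.30) = 9.25 − 12.53 = -3.28; fold change = 2^3.28 = 9.714
Fos2 has the largest |ΔΔCt| = 4.54.

0.043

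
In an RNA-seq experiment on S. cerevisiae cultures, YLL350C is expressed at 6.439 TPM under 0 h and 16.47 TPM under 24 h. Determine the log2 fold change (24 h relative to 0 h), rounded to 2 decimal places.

Fold change = 16.47 / 6.439 = 2.5579
log2(2.5579) = 1.355

1.35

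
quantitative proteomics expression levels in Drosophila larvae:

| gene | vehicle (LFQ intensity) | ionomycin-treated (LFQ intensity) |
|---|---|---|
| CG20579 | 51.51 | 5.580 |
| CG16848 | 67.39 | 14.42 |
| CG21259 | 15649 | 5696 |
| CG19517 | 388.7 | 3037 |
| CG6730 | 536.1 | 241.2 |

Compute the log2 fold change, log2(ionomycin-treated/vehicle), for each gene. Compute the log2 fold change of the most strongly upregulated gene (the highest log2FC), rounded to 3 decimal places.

log2(5.580/51.51) = -3.207  (CG20579)
log2(14.42/67.39) = -2.224  (CG16848)
log2(5696/15649) = -1.458  (CG21259)
log2(3037/388.7) = 2.966  (CG19517)
log2(241.2/536.1) = -1.152  (CG6730)
CG19517 is most strongly upregulated.

2.966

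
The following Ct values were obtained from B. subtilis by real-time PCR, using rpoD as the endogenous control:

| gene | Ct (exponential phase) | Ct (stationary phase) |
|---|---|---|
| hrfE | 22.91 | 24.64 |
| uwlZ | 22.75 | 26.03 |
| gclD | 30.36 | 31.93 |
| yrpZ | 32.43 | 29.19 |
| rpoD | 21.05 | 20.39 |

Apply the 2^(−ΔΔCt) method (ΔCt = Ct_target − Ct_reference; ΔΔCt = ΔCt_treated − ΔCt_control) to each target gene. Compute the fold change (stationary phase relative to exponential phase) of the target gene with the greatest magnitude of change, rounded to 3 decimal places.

0.065

hrfE: ΔΔCt = (24.64−20.39) − (22.91−21.05) = 4.25 − 1.86 = 2.39; fold change = 2^-2.39 = 0.191
uwlZ: ΔΔCt = (26.03−20.39) − (22.75−21.05) = 5.64 − 1.70 = 3.94; fold change = 2^-3.94 = 0.065
gclD: ΔΔCt = (31.93−20.39) − (30.36−21.05) = 11.54 − 9.31 = 2.23; fold change = 2^-2.23 = 0.213
yrpZ: ΔΔCt = (29.19−20.39) − (32.43−21.05) = 8.80 − 11.38 = -2.58; fold change = 2^2.58 = 5.979
uwlZ has the largest |ΔΔCt| = 3.94.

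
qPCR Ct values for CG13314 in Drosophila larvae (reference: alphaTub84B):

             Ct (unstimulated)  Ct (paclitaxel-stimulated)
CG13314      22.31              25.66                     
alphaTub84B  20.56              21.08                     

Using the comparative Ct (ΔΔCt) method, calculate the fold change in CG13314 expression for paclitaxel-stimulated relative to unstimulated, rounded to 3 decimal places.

ΔCt(unstimulated) = 22.310 − 20.560 = 1.750
ΔCt(paclitaxel-stimulated) = 25.660 − 21.080 = 4.580
ΔΔCt = 4.580 − 1.750 = 2.830
Fold change = 2^(−2.830) = 0.1406

0.141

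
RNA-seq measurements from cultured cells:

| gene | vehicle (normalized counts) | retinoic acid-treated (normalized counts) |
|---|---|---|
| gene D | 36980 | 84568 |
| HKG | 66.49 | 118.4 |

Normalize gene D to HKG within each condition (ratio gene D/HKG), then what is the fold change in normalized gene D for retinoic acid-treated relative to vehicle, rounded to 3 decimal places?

gene D/HKG (vehicle) = 36980 / 66.49 = 556.17
gene D/HKG (retinoic acid-treated) = 84568 / 118.4 = 714.26
Fold change = 714.26 / 556.17 = 1.2842

1.284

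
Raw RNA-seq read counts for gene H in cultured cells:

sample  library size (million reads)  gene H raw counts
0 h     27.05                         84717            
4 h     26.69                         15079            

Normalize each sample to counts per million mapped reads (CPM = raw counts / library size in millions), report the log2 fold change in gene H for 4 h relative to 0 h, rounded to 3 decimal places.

-2.471

CPM(0 h) = 84717 / 27.05 = 3131.8669
CPM(4 h) = 15079 / 26.69 = 564.9682
Fold change = 564.9682 / 3131.8669 = 0.18039
log2(0.18039) = -2.4708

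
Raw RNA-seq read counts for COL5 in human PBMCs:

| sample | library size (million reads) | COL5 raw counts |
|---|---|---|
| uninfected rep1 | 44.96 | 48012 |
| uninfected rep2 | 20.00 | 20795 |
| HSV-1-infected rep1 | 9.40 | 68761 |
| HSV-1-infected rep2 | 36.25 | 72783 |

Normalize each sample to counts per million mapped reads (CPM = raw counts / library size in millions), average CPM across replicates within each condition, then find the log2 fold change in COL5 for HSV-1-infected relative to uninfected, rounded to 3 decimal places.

2.145

CPM(uninfected rep1) = 48012 / 44.96 = 1067.8826
CPM(uninfected rep2) = 20795 / 20.00 = 1039.7500
CPM(HSV-1-infected rep1) = 68761 / 9.40 = 7315.0000
CPM(HSV-1-infected rep2) = 72783 / 36.25 = 2007.8069
mean CPM(uninfected) = 1053.8163; mean CPM(HSV-1-infected) = 4661.4034
Fold change = 4661.4034 / 1053.8163 = 4.42335
log2(4.42335) = 2.1451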